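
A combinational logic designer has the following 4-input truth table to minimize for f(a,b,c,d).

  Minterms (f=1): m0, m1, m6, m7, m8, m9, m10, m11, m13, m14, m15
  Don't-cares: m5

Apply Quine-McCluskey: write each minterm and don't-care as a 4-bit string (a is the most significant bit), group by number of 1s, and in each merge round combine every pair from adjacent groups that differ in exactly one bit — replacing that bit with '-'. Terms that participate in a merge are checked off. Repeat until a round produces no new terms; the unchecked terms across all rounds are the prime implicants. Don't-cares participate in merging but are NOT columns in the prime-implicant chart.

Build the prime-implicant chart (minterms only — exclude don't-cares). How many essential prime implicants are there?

2

size-2^0 implicants → 0000(✓)  0001(✓)  0101(✓)  0110(✓)  0111(✓)  1000(✓)  1001(✓)  1010(✓)  1011(✓)  1101(✓)  1110(✓)  1111(✓)
size-2^1 implicants → -000(✓)  -001(✓)  -101(✓)  -110(✓)  -111(✓)  0-01(✓)  000-(✓)  01-1(✓)  011-(✓)  1-01(✓)  1-10(✓)  1-11(✓)  10-0(✓)  10-1(✓)  100-(✓)  101-(✓)  11-1(✓)  111-(✓)
size-2^2 implicants → --01  -00-  -1-1  -11-  1--1  1-1-  10--
Unchecked terms (primes): --01, -00-, -1-1, -11-, 1--1, 1-1-, 10--
Minterm coverage:
  m0 ⊆ -00- [E]
  m1 ⊆ --01,-00-
  m6 ⊆ -11- [E]
  m7 ⊆ -1-1,-11-
  m8 ⊆ -00-,10--
  m9 ⊆ --01,-00-,1--1,10--
  m10 ⊆ 1-1-,10--
  m11 ⊆ 1--1,1-1-,10--
  m13 ⊆ --01,-1-1,1--1
  m14 ⊆ -11-,1-1-
  m15 ⊆ -1-1,-11-,1--1,1-1-
E = {-00-, -11-}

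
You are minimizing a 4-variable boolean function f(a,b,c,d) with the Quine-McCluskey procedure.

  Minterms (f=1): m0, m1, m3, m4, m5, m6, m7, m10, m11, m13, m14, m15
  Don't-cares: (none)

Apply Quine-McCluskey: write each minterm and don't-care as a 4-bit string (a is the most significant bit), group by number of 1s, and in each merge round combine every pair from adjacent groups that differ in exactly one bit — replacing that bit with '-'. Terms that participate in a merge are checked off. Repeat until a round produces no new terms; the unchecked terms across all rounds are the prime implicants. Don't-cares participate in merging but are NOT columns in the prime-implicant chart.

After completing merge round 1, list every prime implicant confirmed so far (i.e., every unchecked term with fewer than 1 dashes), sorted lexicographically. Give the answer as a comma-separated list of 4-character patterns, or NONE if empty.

size-2^0 implicants → 0000(✓)  0001(✓)  0011(✓)  0100(✓)  0101(✓)  0110(✓)  0111(✓)  1010(✓)  1011(✓)  1101(✓)  1110(✓)  1111(✓)
size-2^1 implicants → -011(✓)  -101(✓)  -110(✓)  -111(✓)  0-00(✓)  0-01(✓)  0-11(✓)  00-1(✓)  000-(✓)  01-0(✓)  01-1(✓)  010-(✓)  011-(✓)  1-10(✓)  1-11(✓)  101-(✓)  11-1(✓)  111-(✓)
size-2^2 implicants → --11  -1-1  -11-  0--1  0-0-  01--  1-1-
Unchecked terms (primes): --11, -1-1, -11-, 0--1, 0-0-, 01--, 1-1-

NONE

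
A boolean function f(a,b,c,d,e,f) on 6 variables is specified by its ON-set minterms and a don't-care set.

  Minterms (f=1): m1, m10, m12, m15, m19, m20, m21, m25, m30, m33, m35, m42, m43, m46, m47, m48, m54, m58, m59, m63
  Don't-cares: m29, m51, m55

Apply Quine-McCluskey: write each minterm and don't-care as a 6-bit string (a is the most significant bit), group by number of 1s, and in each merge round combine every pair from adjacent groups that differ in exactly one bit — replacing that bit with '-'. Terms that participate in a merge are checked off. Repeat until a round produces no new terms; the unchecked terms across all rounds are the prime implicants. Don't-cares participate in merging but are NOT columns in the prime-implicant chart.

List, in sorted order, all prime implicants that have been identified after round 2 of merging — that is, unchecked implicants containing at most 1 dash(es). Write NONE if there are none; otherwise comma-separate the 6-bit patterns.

size-2^0 implicants → 000001(✓)  001010(✓)  001100  001111(✓)  010011(✓)  010100(✓)  010101(✓)  011001(✓)  011101(✓)  011110  100001(✓)  100011(✓)  101010(✓)  101011(✓)  101110(✓)  101111(✓)  110000  110011(✓)  110110(✓)  110111(✓)  111010(✓)  111011(✓)  111111(✓)
size-2^1 implicants → -00001  -01010  -01111  -10011  01-101  01010-  011-01  1-0011(✓)  1-1010(✓)  1-1011(✓)  1-1111(✓)  10-011(✓)  1000-1  101-10(✓)  101-11(✓)  10101-(✓)  10111-(✓)  11-011(✓)  11-111(✓)  110-11(✓)  11011-  111-11(✓)  11101-(✓)
size-2^2 implicants → 1--011  1-1-11  1-101-  101-1-  11--11
Unchecked terms (primes): -00001, -01010, -01111, -10011, 001100, 01-101, 01010-, 011-01, 011110, 1--011, 1-1-11, 1-101-, 1000-1, 101-1-, 11--11, 110000, 11011-

-00001, -01010, -01111, -10011, 001100, 01-101, 01010-, 011-01, 011110, 1000-1, 110000, 11011-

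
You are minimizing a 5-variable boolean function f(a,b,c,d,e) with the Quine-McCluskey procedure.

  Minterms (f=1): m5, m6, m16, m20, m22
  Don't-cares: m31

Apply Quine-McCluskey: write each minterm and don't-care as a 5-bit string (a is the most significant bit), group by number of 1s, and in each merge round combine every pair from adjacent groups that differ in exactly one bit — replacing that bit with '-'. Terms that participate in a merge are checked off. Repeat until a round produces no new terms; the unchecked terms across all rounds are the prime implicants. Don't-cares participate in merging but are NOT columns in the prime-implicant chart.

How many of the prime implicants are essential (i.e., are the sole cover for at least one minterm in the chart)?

3

size-2^0 implicants → 00101  00110(✓)  10000(✓)  10100(✓)  10110(✓)  11111
size-2^1 implicants → -0110  10-00  101-0
Unchecked terms (primes): -0110, 00101, 10-00, 101-0, 11111
Minterm coverage:
  m5 ⊆ 00101 [E]
  m6 ⊆ -0110 [E]
  m16 ⊆ 10-00 [E]
  m20 ⊆ 10-00,101-0
  m22 ⊆ -0110,101-0
E = {-0110, 00101, 10-00}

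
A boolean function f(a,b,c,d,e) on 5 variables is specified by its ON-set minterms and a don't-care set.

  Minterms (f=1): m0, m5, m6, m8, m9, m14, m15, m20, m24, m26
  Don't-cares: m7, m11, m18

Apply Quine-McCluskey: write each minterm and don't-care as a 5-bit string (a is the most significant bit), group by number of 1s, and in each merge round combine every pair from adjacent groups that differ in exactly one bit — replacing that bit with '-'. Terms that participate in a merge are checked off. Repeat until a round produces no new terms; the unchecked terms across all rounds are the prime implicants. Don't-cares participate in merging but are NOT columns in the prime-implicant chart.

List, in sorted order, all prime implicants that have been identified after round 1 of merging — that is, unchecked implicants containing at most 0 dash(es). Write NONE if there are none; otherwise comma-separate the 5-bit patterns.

10100

[col 0] 00000*, 00101*, 00110*, 00111*, 01000*, 01001*, 01011*, 01110*, 01111*, 10010*, 10100, 11000*, 11010*
[col 1] -1000, 0-000, 0-110*, 0-111*, 001-1, 0011-*, 01-11, 010-1, 0100-, 0111-*, 1-010, 110-0
[col 2] 0-11-
Prime implicants: -1000, 0-000, 0-11-, 001-1, 01-11, 010-1, 0100-, 1-010, 10100, 110-0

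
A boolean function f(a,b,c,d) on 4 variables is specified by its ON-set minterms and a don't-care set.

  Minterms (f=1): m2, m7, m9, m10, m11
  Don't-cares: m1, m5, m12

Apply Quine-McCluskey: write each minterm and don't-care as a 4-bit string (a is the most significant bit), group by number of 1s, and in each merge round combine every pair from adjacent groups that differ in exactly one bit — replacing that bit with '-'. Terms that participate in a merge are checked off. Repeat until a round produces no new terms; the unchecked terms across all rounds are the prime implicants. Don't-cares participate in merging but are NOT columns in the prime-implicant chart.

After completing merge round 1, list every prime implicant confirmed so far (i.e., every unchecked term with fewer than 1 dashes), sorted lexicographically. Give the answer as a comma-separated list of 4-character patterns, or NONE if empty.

[col 0] 0001*, 0010*, 0101*, 0111*, 1001*, 1010*, 1011*, 1100
[col 1] -001, -010, 0-01, 01-1, 10-1, 101-
Prime implicants: -001, -010, 0-01, 01-1, 10-1, 101-, 1100

1100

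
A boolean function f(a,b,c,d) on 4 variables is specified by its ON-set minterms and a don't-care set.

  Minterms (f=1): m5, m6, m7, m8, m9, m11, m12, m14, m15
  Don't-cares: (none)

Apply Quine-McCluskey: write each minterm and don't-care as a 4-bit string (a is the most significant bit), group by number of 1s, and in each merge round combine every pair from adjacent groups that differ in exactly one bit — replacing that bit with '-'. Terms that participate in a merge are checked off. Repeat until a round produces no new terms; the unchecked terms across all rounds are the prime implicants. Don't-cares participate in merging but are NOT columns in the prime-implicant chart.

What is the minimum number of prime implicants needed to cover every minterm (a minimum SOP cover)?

Round 0: 0101✓ 0110✓ 0111✓ 1000✓ 1001✓ 1011✓ 1100✓ 1110✓ 1111✓
Round 1: -110✓ -111✓ 01-1 011-✓ 1-00 1-11 10-1 100- 11-0 111-✓
Round 2: -11-
PIs = {-11-, 01-1, 1-00, 1-11, 10-1, 100-, 11-0}
Coverage chart:
  m5: 01-1 ←essential
  m6: -11- ←essential
  m7: -11-,01-1
  m8: 1-00,100-
  m9: 10-1,100-
  m11: 1-11,10-1
  m12: 1-00,11-0
  m14: -11-,11-0
  m15: -11-,1-11
Essential: -11-, 01-1
Petrick residual → 1-00, 10-1
Min cover (4 terms): bc + a'bd + ac'd' + ab'd

4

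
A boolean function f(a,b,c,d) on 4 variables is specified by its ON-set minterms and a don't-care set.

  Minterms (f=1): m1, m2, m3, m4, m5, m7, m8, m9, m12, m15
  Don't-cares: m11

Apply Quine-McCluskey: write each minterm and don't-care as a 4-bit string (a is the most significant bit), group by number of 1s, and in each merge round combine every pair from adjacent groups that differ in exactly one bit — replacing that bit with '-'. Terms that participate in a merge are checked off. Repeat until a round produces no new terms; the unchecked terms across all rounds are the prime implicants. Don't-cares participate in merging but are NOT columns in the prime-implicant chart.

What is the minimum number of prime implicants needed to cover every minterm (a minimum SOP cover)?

[col 0] 0001*, 0010*, 0011*, 0100*, 0101*, 0111*, 1000*, 1001*, 1011*, 1100*, 1111*
[col 1] -001*, -011*, -100, -111*, 0-01*, 0-11*, 00-1*, 001-, 01-1*, 010-, 1-00, 1-11*, 10-1*, 100-
[col 2] --11, -0-1, 0--1
Prime implicants: --11, -0-1, -100, 0--1, 001-, 010-, 1-00, 100-
PI chart (minterm → PIs covering it):
  1 | -0-1,0--1
  2 | 001-  (sole → essential)
  3 | --11,-0-1,0--1,001-
  4 | -100,010-
  5 | 0--1,010-
  7 | --11,0--1
  8 | 1-00,100-
  9 | -0-1,100-
  12 | -100,1-00
  15 | --11  (sole → essential)
Essential prime implicants: --11, 001-
Petrick residual → -0-1, 010-, 1-00
Minimum SOP uses 5 PIs: cd + b'd + a'b'c + a'bc' + ac'd'

5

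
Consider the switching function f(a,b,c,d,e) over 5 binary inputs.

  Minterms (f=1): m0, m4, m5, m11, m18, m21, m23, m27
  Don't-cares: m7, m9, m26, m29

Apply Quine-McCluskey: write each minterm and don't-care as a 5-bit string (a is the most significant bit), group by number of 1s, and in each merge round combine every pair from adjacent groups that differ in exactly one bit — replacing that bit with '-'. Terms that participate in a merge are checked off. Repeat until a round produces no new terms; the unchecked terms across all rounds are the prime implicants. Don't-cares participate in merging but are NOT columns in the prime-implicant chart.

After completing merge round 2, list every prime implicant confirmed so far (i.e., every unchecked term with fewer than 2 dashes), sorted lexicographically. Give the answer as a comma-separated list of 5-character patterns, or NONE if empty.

-1011, 00-00, 0010-, 010-1, 1-010, 1-101, 1101-

Round 0: 00000✓ 00100✓ 00101✓ 00111✓ 01001✓ 01011✓ 10010✓ 10101✓ 10111✓ 11010✓ 11011✓ 11101✓
Round 1: -0101✓ -0111✓ -1011 00-00 001-1✓ 0010- 010-1 1-010 1-101 101-1✓ 1101-
Round 2: -01-1
PIs = {-01-1, -1011, 00-00, 0010-, 010-1, 1-010, 1-101, 1101-}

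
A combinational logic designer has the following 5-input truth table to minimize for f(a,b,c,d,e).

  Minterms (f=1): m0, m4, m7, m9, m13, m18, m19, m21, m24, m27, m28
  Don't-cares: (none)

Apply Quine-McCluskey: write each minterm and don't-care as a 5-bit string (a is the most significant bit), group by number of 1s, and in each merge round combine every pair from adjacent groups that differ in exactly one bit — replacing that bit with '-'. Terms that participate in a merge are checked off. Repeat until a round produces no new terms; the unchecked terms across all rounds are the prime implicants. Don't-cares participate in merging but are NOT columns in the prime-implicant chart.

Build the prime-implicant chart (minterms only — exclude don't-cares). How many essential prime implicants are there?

7

size-2^0 implicants → 00000(✓)  00100(✓)  00111  01001(✓)  01101(✓)  10010(✓)  10011(✓)  10101  11000(✓)  11011(✓)  11100(✓)
size-2^1 implicants → 00-00  01-01  1-011  1001-  11-00
Unchecked terms (primes): 00-00, 00111, 01-01, 1-011, 1001-, 10101, 11-00
Minterm coverage:
  m0 ⊆ 00-00 [E]
  m4 ⊆ 00-00 [E]
  m7 ⊆ 00111 [E]
  m9 ⊆ 01-01 [E]
  m13 ⊆ 01-01 [E]
  m18 ⊆ 1001- [E]
  m19 ⊆ 1-011,1001-
  m21 ⊆ 10101 [E]
  m24 ⊆ 11-00 [E]
  m27 ⊆ 1-011 [E]
  m28 ⊆ 11-00 [E]
E = {00-00, 00111, 01-01, 1-011, 1001-, 10101, 11-00}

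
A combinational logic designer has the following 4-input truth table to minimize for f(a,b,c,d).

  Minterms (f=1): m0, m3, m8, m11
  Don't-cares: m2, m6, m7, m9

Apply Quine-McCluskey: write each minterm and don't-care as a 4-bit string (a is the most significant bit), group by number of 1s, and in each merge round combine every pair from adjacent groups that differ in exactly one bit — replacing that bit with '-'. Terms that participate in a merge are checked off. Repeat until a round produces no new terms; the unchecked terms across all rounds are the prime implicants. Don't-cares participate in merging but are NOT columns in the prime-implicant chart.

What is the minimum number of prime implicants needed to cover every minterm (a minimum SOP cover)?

Round 0: 0000✓ 0010✓ 0011✓ 0110✓ 0111✓ 1000✓ 1001✓ 1011✓
Round 1: -000 -011 0-10✓ 0-11✓ 00-0 001-✓ 011-✓ 10-1 100-
Round 2: 0-1-
PIs = {-000, -011, 0-1-, 00-0, 10-1, 100-}
Coverage chart:
  m0: -000,00-0
  m3: -011,0-1-
  m8: -000,100-
  m11: -011,10-1
(no essential prime implicants)
Petrick residual → -000, -011
Min cover (2 terms): b'c'd' + b'cd

2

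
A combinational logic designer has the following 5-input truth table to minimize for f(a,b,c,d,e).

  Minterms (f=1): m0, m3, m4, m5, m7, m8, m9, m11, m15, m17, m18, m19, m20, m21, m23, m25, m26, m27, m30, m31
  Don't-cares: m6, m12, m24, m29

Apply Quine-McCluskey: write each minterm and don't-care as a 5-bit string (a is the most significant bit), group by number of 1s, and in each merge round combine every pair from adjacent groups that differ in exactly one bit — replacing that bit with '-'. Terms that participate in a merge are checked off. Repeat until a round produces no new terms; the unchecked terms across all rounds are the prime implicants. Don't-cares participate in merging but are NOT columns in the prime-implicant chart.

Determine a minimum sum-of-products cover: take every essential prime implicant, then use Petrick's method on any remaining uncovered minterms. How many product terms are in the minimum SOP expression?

[col 0] 00000*, 00011*, 00100*, 00101*, 00110*, 00111*, 01000*, 01001*, 01011*, 01100*, 01111*, 10001*, 10010*, 10011*, 10100*, 10101*, 10111*, 11000*, 11001*, 11010*, 11011*, 11101*, 11110*, 11111*
[col 1] -0011*, -0100*, -0101*, -0111*, -1000*, -1001*, -1011*, -1111*, 0-000*, 0-011*, 0-100*, 0-111*, 00-00*, 00-11*, 001-0*, 001-1*, 0010-*, 0011-*, 01-00*, 01-11*, 010-1*, 0100-*, 1-001*, 1-010*, 1-011*, 1-101*, 1-111*, 10-01*, 10-11*, 100-1*, 1001-*, 101-1*, 1010-*, 11-01*, 11-10*, 11-11*, 110-0*, 110-1*, 1100-*, 1101-*, 111-1*, 1111-*
[col 2] --011*, --111*, -0-11*, -01-1, -010-, -1-11*, -10-1, -100-, 0--00, 0--11*, 001--, 1--01*, 1--11*, 1-0-1*, 1-01-, 1-1-1*, 10--1*, 11--1*, 11-1-, 110--
[col 3] ---11, 1---1
Prime implicants: ---11, -01-1, -010-, -10-1, -100-, 0--00, 001--, 1---1, 1-01-, 11-1-, 110--
PI chart (minterm → PIs covering it):
  0 | 0--00  (sole → essential)
  3 | ---11  (sole → essential)
  4 | -010-,0--00,001--
  5 | -01-1,-010-,001--
  7 | ---11,-01-1,001--
  8 | -100-,0--00
  9 | -10-1,-100-
  11 | ---11,-10-1
  15 | ---11  (sole → essential)
  17 | 1---1  (sole → essential)
  18 | 1-01-  (sole → essential)
  19 | ---11,1---1,1-01-
  20 | -010-  (sole → essential)
  21 | -01-1,-010-,1---1
  23 | ---11,-01-1,1---1
  25 | -10-1,-100-,1---1,110--
  26 | 1-01-,11-1-,110--
  27 | ---11,-10-1,1---1,1-01-,11-1-,110--
  30 | 11-1-  (sole → essential)
  31 | ---11,1---1,11-1-
Essential prime implicants: ---11, -010-, 0--00, 1---1, 1-01-, 11-1-
Petrick residual → -10-1
Minimum SOP uses 7 PIs: de + b'cd' + bc'e + a'd'e' + ae + ac'd + abd

7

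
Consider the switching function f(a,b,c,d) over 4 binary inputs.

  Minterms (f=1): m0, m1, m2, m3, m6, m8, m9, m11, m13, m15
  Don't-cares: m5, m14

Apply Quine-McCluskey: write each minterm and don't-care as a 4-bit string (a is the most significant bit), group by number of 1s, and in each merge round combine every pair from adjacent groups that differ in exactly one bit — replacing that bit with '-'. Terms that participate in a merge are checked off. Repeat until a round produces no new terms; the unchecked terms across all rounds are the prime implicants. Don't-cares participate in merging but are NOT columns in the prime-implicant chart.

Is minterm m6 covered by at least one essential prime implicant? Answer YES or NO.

Round 0: 0000✓ 0001✓ 0010✓ 0011✓ 0101✓ 0110✓ 1000✓ 1001✓ 1011✓ 1101✓ 1110✓ 1111✓
Round 1: -000✓ -001✓ -011✓ -101✓ -110 0-01✓ 0-10 00-0✓ 00-1✓ 000-✓ 001-✓ 1-01✓ 1-11✓ 10-1✓ 100-✓ 11-1✓ 111-
Round 2: --01 -0-1 -00- 00-- 1--1
PIs = {--01, -0-1, -00-, -110, 0-10, 00--, 1--1, 111-}
Coverage chart:
  m0: -00-,00--
  m1: --01,-0-1,-00-,00--
  m2: 0-10,00--
  m3: -0-1,00--
  m6: -110,0-10
  m8: -00- ←essential
  m9: --01,-0-1,-00-,1--1
  m11: -0-1,1--1
  m13: --01,1--1
  m15: 1--1,111-
Essential: -00-

NO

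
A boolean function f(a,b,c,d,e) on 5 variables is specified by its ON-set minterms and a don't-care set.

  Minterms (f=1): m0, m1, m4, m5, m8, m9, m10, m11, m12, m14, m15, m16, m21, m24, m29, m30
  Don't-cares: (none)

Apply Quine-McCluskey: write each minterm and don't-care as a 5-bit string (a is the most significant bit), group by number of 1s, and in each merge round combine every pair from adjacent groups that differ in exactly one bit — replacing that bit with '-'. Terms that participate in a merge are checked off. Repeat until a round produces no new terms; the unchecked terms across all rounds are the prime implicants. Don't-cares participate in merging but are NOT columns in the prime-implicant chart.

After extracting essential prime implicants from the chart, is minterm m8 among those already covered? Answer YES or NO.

YES

Round 0: 00000✓ 00001✓ 00100✓ 00101✓ 01000✓ 01001✓ 01010✓ 01011✓ 01100✓ 01110✓ 01111✓ 10000✓ 10101✓ 11000✓ 11101✓ 11110✓
Round 1: -0000✓ -0101 -1000✓ -1110 0-000✓ 0-001✓ 0-100✓ 00-00✓ 00-01✓ 0000-✓ 0010-✓ 01-00✓ 01-10✓ 01-11✓ 010-0✓ 010-1✓ 0100-✓ 0101-✓ 011-0✓ 0111-✓ 1-000✓ 1-101
Round 2: --000 0--00 0-00- 00-0- 01--0 01-1- 010--
PIs = {--000, -0101, -1110, 0--00, 0-00-, 00-0-, 01--0, 01-1-, 010--, 1-101}
Coverage chart:
  m0: --000,0--00,0-00-,00-0-
  m1: 0-00-,00-0-
  m4: 0--00,00-0-
  m5: -0101,00-0-
  m8: --000,0--00,0-00-,01--0,010--
  m9: 0-00-,010--
  m10: 01--0,01-1-,010--
  m11: 01-1-,010--
  m12: 0--00,01--0
  m14: -1110,01--0,01-1-
  m15: 01-1- ←essential
  m16: --000 ←essential
  m21: -0101,1-101
  m24: --000 ←essential
  m29: 1-101 ←essential
  m30: -1110 ←essential
Essential: --000, -1110, 01-1-, 1-101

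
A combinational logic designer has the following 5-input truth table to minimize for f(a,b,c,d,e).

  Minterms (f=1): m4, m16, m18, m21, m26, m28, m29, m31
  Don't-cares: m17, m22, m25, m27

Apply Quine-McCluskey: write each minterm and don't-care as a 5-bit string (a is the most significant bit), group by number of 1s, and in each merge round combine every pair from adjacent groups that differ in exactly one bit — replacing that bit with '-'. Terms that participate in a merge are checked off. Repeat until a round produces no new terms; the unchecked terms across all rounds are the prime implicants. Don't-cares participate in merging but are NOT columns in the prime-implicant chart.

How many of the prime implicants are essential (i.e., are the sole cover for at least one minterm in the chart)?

size-2^0 implicants → 00100  10000(✓)  10001(✓)  10010(✓)  10101(✓)  10110(✓)  11001(✓)  11010(✓)  11011(✓)  11100(✓)  11101(✓)  11111(✓)
size-2^1 implicants → 1-001(✓)  1-010  1-101(✓)  10-01(✓)  10-10  100-0  1000-  11-01(✓)  11-11(✓)  110-1(✓)  1101-  111-1(✓)  1110-
size-2^2 implicants → 1--01  11--1
Unchecked terms (primes): 00100, 1--01, 1-010, 10-10, 100-0, 1000-, 11--1, 1101-, 1110-
Minterm coverage:
  m4 ⊆ 00100 [E]
  m16 ⊆ 100-0,1000-
  m18 ⊆ 1-010,10-10,100-0
  m21 ⊆ 1--01 [E]
  m26 ⊆ 1-010,1101-
  m28 ⊆ 1110- [E]
  m29 ⊆ 1--01,11--1,1110-
  m31 ⊆ 11--1 [E]
E = {00100, 1--01, 11--1, 1110-}

4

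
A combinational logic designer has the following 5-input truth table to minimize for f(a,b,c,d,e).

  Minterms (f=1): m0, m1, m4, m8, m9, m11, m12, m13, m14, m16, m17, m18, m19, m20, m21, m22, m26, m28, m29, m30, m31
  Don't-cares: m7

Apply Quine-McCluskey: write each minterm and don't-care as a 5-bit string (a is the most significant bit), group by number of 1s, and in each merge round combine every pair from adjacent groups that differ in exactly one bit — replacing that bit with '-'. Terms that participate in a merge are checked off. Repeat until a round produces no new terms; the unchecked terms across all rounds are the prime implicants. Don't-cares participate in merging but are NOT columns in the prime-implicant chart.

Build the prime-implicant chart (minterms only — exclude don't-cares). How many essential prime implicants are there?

Round 0: 00000✓ 00001✓ 00100✓ 00111 01000✓ 01001✓ 01011✓ 01100✓ 01101✓ 01110✓ 10000✓ 10001✓ 10010✓ 10011✓ 10100✓ 10101✓ 10110✓ 11010✓ 11100✓ 11101✓ 11110✓ 11111✓
Round 1: -0000✓ -0001✓ -0100✓ -1100✓ -1101✓ -1110✓ 0-000✓ 0-001✓ 0-100✓ 00-00✓ 0000-✓ 01-00✓ 01-01✓ 010-1 0100-✓ 011-0✓ 0110-✓ 1-010✓ 1-100✓ 1-101✓ 1-110✓ 10-00✓ 10-01✓ 10-10✓ 100-0✓ 100-1✓ 1000-✓ 1001-✓ 101-0✓ 1010-✓ 11-10✓ 111-0✓ 111-1✓ 1110-✓ 1111-✓
Round 2: --100 -0-00 -000- -11-0 -110- 0--00 0-00- 01-0- 1--10 1-1-0 1-10- 10--0 10-0- 100-- 111--
PIs = {--100, -0-00, -000-, -11-0, -110-, 0--00, 0-00-, 00111, 01-0-, 010-1, 1--10, 1-1-0, 1-10-, 10--0, 10-0-, 100--, 111--}
Coverage chart:
  m0: -0-00,-000-,0--00,0-00-
  m1: -000-,0-00-
  m4: --100,-0-00,0--00
  m8: 0--00,0-00-,01-0-
  m9: 0-00-,01-0-,010-1
  m11: 010-1 ←essential
  m12: --100,-11-0,-110-,0--00,01-0-
  m13: -110-,01-0-
  m14: -11-0 ←essential
  m16: -0-00,-000-,10--0,10-0-,100--
  m17: -000-,10-0-,100--
  m18: 1--10,10--0,100--
  m19: 100-- ←essential
  m20: --100,-0-00,1-1-0,1-10-,10--0,10-0-
  m21: 1-10-,10-0-
  m22: 1--10,1-1-0,10--0
  m26: 1--10 ←essential
  m28: --100,-11-0,-110-,1-1-0,1-10-,111--
  m29: -110-,1-10-,111--
  m30: -11-0,1--10,1-1-0,111--
  m31: 111-- ←essential
Essential: -11-0, 010-1, 1--10, 100--, 111--

5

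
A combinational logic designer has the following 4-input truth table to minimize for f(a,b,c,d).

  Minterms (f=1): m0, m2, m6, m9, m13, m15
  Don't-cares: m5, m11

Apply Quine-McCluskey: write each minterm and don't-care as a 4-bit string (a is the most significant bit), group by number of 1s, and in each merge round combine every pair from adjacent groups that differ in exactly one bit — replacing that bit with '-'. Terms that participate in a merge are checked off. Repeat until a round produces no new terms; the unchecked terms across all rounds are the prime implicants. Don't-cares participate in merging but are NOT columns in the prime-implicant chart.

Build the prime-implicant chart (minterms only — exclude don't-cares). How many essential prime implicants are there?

3

[col 0] 0000*, 0010*, 0101*, 0110*, 1001*, 1011*, 1101*, 1111*
[col 1] -101, 0-10, 00-0, 1-01*, 1-11*, 10-1*, 11-1*
[col 2] 1--1
Prime implicants: -101, 0-10, 00-0, 1--1
PI chart (minterm → PIs covering it):
  0 | 00-0  (sole → essential)
  2 | 0-10,00-0
  6 | 0-10  (sole → essential)
  9 | 1--1  (sole → essential)
  13 | -101,1--1
  15 | 1--1  (sole → essential)
Essential prime implicants: 0-10, 00-0, 1--1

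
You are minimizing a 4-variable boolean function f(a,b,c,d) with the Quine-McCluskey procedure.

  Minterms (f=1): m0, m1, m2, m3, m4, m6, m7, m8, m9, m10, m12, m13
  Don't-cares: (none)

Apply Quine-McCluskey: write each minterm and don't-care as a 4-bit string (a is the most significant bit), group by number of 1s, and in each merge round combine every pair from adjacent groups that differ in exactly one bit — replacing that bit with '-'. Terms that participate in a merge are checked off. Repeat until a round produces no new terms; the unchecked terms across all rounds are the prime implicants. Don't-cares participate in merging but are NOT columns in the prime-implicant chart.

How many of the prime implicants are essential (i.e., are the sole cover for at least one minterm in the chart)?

size-2^0 implicants → 0000(✓)  0001(✓)  0010(✓)  0011(✓)  0100(✓)  0110(✓)  0111(✓)  1000(✓)  1001(✓)  1010(✓)  1100(✓)  1101(✓)
size-2^1 implicants → -000(✓)  -001(✓)  -010(✓)  -100(✓)  0-00(✓)  0-10(✓)  0-11(✓)  00-0(✓)  00-1(✓)  000-(✓)  001-(✓)  01-0(✓)  011-(✓)  1-00(✓)  1-01(✓)  10-0(✓)  100-(✓)  110-(✓)
size-2^2 implicants → --00  -0-0  -00-  0--0  0-1-  00--  1-0-
Unchecked terms (primes): --00, -0-0, -00-, 0--0, 0-1-, 00--, 1-0-
Minterm coverage:
  m0 ⊆ --00,-0-0,-00-,0--0,00--
  m1 ⊆ -00-,00--
  m2 ⊆ -0-0,0--0,0-1-,00--
  m3 ⊆ 0-1-,00--
  m4 ⊆ --00,0--0
  m6 ⊆ 0--0,0-1-
  m7 ⊆ 0-1- [E]
  m8 ⊆ --00,-0-0,-00-,1-0-
  m9 ⊆ -00-,1-0-
  m10 ⊆ -0-0 [E]
  m12 ⊆ --00,1-0-
  m13 ⊆ 1-0- [E]
E = {-0-0, 0-1-, 1-0-}

3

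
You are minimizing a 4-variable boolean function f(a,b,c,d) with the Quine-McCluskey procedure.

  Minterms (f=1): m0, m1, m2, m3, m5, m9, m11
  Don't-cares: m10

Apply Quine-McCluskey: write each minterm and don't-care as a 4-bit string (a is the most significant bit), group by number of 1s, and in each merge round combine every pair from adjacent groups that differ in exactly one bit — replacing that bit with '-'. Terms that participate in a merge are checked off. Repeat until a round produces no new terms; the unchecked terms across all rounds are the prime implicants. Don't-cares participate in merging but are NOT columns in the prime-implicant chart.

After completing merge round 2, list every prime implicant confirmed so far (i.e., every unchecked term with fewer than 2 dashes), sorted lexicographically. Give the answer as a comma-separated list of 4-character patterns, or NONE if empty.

0-01

[col 0] 0000*, 0001*, 0010*, 0011*, 0101*, 1001*, 1010*, 1011*
[col 1] -001*, -010*, -011*, 0-01, 00-0*, 00-1*, 000-*, 001-*, 10-1*, 101-*
[col 2] -0-1, -01-, 00--
Prime implicants: -0-1, -01-, 0-01, 00--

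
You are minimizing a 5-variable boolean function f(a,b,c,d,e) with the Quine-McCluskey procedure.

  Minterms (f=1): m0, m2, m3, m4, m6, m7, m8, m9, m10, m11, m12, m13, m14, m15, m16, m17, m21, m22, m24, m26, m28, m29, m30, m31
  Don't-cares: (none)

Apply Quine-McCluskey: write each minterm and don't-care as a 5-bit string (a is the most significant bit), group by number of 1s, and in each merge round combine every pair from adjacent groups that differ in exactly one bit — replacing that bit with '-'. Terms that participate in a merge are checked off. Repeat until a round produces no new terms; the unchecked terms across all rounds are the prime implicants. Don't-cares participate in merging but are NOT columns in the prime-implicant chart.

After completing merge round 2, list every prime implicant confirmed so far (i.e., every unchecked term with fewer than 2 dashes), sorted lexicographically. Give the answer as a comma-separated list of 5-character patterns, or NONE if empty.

size-2^0 implicants → 00000(✓)  00010(✓)  00011(✓)  00100(✓)  00110(✓)  00111(✓)  01000(✓)  01001(✓)  01010(✓)  01011(✓)  01100(✓)  01101(✓)  01110(✓)  01111(✓)  10000(✓)  10001(✓)  10101(✓)  10110(✓)  11000(✓)  11010(✓)  11100(✓)  11101(✓)  11110(✓)  11111(✓)
size-2^1 implicants → -0000(✓)  -0110(✓)  -1000(✓)  -1010(✓)  -1100(✓)  -1101(✓)  -1110(✓)  -1111(✓)  0-000(✓)  0-010(✓)  0-011(✓)  0-100(✓)  0-110(✓)  0-111(✓)  00-00(✓)  00-10(✓)  00-11(✓)  000-0(✓)  0001-(✓)  001-0(✓)  0011-(✓)  01-00(✓)  01-01(✓)  01-10(✓)  01-11(✓)  010-0(✓)  010-1(✓)  0100-(✓)  0101-(✓)  011-0(✓)  011-1(✓)  0110-(✓)  0111-(✓)  1-000(✓)  1-101  1-110(✓)  10-01  1000-  11-00(✓)  11-10(✓)  110-0(✓)  111-0(✓)  111-1(✓)  1110-(✓)  1111-(✓)
size-2^2 implicants → --000  --110  -1-00(✓)  -1-10(✓)  -10-0(✓)  -11-0(✓)  -11-1(✓)  -110-(✓)  -111-(✓)  0--00(✓)  0--10(✓)  0--11(✓)  0-0-0(✓)  0-01-(✓)  0-1-0(✓)  0-11-(✓)  00--0(✓)  00-1-(✓)  01--0(✓)  01--1(✓)  01-0-(✓)  01-1-(✓)  010--(✓)  011--(✓)  11--0(✓)  111--(✓)
size-2^3 implicants → -1--0  -11--  0---0  0--1-  01---
Unchecked terms (primes): --000, --110, -1--0, -11--, 0---0, 0--1-, 01---, 1-101, 10-01, 1000-

1-101, 10-01, 1000-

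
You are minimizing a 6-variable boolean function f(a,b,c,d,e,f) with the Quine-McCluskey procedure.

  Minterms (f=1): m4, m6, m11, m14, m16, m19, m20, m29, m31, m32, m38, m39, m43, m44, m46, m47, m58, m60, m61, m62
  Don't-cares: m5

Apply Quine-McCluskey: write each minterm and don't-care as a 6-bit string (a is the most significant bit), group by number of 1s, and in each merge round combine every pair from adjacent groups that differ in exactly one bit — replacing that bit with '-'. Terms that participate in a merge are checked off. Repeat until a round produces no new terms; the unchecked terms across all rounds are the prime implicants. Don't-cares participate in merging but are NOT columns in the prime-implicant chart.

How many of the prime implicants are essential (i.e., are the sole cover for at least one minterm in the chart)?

[col 0] 000100*, 000101*, 000110*, 001011*, 001110*, 010000*, 010011, 010100*, 011101*, 011111*, 100000, 100110*, 100111*, 101011*, 101100*, 101110*, 101111*, 111010*, 111100*, 111101*, 111110*
[col 1] -00110*, -01011, -01110*, -11101, 0-0100, 00-110*, 0001-0, 00010-, 010-00, 0111-1, 1-1100*, 1-1110*, 10-110*, 10-111*, 10011-*, 101-11, 1011-0*, 10111-*, 111-10, 1111-0*, 11110-
[col 2] -0-110, 1-11-0, 10-11-
Prime implicants: -0-110, -01011, -11101, 0-0100, 0001-0, 00010-, 010-00, 010011, 0111-1, 1-11-0, 10-11-, 100000, 101-11, 111-10, 11110-
PI chart (minterm → PIs covering it):
  4 | 0-0100,0001-0,00010-
  6 | -0-110,0001-0
  11 | -01011  (sole → essential)
  14 | -0-110  (sole → essential)
  16 | 010-00  (sole → essential)
  19 | 010011  (sole → essential)
  20 | 0-0100,010-00
  29 | -11101,0111-1
  31 | 0111-1  (sole → essential)
  32 | 100000  (sole → essential)
  38 | -0-110,10-11-
  39 | 10-11-  (sole → essential)
  43 | -01011,101-11
  44 | 1-11-0  (sole → essential)
  46 | -0-110,1-11-0,10-11-
  47 | 10-11-,101-11
  58 | 111-10  (sole → essential)
  60 | 1-11-0,11110-
  61 | -11101,11110-
  62 | 1-11-0,111-10
Essential prime implicants: -0-110, -01011, 010-00, 010011, 0111-1, 1-11-0, 10-11-, 100000, 111-10

9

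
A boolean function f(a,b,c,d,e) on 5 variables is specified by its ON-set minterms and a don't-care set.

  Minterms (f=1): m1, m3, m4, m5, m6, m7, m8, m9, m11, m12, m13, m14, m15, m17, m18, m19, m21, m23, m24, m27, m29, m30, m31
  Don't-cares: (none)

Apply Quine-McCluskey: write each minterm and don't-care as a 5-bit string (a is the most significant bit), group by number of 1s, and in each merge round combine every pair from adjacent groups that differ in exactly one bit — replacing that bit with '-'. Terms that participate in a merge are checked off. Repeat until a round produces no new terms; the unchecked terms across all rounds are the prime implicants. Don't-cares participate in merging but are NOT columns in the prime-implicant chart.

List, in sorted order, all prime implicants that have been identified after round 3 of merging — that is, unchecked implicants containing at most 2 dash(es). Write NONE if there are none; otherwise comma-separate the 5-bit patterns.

size-2^0 implicants → 00001(✓)  00011(✓)  00100(✓)  00101(✓)  00110(✓)  00111(✓)  01000(✓)  01001(✓)  01011(✓)  01100(✓)  01101(✓)  01110(✓)  01111(✓)  10001(✓)  10010(✓)  10011(✓)  10101(✓)  10111(✓)  11000(✓)  11011(✓)  11101(✓)  11110(✓)  11111(✓)
size-2^1 implicants → -0001(✓)  -0011(✓)  -0101(✓)  -0111(✓)  -1000  -1011(✓)  -1101(✓)  -1110(✓)  -1111(✓)  0-001(✓)  0-011(✓)  0-100(✓)  0-101(✓)  0-110(✓)  0-111(✓)  00-01(✓)  00-11(✓)  000-1(✓)  001-0(✓)  001-1(✓)  0010-(✓)  0011-(✓)  01-00(✓)  01-01(✓)  01-11(✓)  010-1(✓)  0100-(✓)  011-0(✓)  011-1(✓)  0110-(✓)  0111-(✓)  1-011(✓)  1-101(✓)  1-111(✓)  10-01(✓)  10-11(✓)  100-1(✓)  1001-  101-1(✓)  11-11(✓)  111-1(✓)  1111-(✓)
size-2^2 implicants → --011(✓)  --101(✓)  --111(✓)  -0-01(✓)  -0-11(✓)  -00-1(✓)  -01-1(✓)  -1-11(✓)  -11-1(✓)  -111-  0--01(✓)  0--11(✓)  0-0-1(✓)  0-1-0(✓)  0-1-1(✓)  0-10-(✓)  0-11-(✓)  00--1(✓)  001--(✓)  01--1(✓)  01-0-  011--(✓)  1--11(✓)  1-1-1(✓)  10--1(✓)
size-2^3 implicants → ---11  --1-1  -0--1  0---1  0-1--
Unchecked terms (primes): ---11, --1-1, -0--1, -1000, -111-, 0---1, 0-1--, 01-0-, 1001-

-1000, -111-, 01-0-, 1001-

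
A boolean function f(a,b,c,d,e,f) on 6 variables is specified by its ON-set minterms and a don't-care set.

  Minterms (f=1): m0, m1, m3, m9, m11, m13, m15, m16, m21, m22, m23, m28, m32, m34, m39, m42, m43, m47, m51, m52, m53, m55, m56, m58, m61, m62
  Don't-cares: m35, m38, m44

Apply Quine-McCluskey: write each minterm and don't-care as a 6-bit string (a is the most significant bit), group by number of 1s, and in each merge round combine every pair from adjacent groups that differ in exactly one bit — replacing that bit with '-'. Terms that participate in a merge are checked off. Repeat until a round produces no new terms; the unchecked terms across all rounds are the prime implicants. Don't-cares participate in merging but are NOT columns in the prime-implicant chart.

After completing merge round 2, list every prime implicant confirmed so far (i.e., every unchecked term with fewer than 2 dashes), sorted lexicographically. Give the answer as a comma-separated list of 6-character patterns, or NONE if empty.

-00000, 0-0000, 00000-, 01011-, 011100, 1-1010, 1000-0, 101100, 11-101, 11010-, 111-10, 1110-0

size-2^0 implicants → 000000(✓)  000001(✓)  000011(✓)  001001(✓)  001011(✓)  001101(✓)  001111(✓)  010000(✓)  010101(✓)  010110(✓)  010111(✓)  011100  100000(✓)  100010(✓)  100011(✓)  100110(✓)  100111(✓)  101010(✓)  101011(✓)  101100  101111(✓)  110011(✓)  110100(✓)  110101(✓)  110111(✓)  111000(✓)  111010(✓)  111101(✓)  111110(✓)
size-2^1 implicants → -00000  -00011(✓)  -01011(✓)  -01111(✓)  -10101(✓)  -10111(✓)  0-0000  00-001(✓)  00-011(✓)  0000-1(✓)  00000-  001-01(✓)  001-11(✓)  0010-1(✓)  0011-1(✓)  0101-1(✓)  01011-  1-0011(✓)  1-0111(✓)  1-1010  10-010(✓)  10-011(✓)  10-111(✓)  100-10(✓)  100-11(✓)  1000-0  10001-(✓)  10011-(✓)  101-11(✓)  10101-(✓)  11-101  110-11(✓)  1101-1(✓)  11010-  111-10  1110-0
size-2^2 implicants → -0-011  -01-11  -101-1  00-0-1  001--1  1-0-11  10--11  10-01-  100-1-
Unchecked terms (primes): -0-011, -00000, -01-11, -101-1, 0-0000, 00-0-1, 00000-, 001--1, 01011-, 011100, 1-0-11, 1-1010, 10--11, 10-01-, 100-1-, 1000-0, 101100, 11-101, 11010-, 111-10, 1110-0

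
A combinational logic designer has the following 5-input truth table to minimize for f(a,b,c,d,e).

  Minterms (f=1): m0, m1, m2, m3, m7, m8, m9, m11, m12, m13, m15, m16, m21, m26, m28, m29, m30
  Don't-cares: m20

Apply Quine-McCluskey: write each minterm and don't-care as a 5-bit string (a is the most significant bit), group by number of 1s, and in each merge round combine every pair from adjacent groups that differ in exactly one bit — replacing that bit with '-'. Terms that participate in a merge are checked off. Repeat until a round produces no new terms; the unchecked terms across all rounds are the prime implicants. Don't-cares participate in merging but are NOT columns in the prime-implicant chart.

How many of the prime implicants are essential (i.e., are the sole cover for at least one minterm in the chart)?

4

Round 0: 00000✓ 00001✓ 00010✓ 00011✓ 00111✓ 01000✓ 01001✓ 01011✓ 01100✓ 01101✓ 01111✓ 10000✓ 10100✓ 10101✓ 11010✓ 11100✓ 11101✓ 11110✓
Round 1: -0000 -1100✓ -1101✓ 0-000✓ 0-001✓ 0-011✓ 0-111✓ 00-11✓ 000-0✓ 000-1✓ 0000-✓ 0001-✓ 01-00✓ 01-01✓ 01-11✓ 010-1✓ 0100-✓ 011-1✓ 0110-✓ 1-100✓ 1-101✓ 10-00 1010-✓ 11-10 111-0 1110-✓
Round 2: -110- 0--11 0-0-1 0-00- 000-- 01--1 01-0- 1-10-
PIs = {-0000, -110-, 0--11, 0-0-1, 0-00-, 000--, 01--1, 01-0-, 1-10-, 10-00, 11-10, 111-0}
Coverage chart:
  m0: -0000,0-00-,000--
  m1: 0-0-1,0-00-,000--
  m2: 000-- ←essential
  m3: 0--11,0-0-1,000--
  m7: 0--11 ←essential
  m8: 0-00-,01-0-
  m9: 0-0-1,0-00-,01--1,01-0-
  m11: 0--11,0-0-1,01--1
  m12: -110-,01-0-
  m13: -110-,01--1,01-0-
  m15: 0--11,01--1
  m16: -0000,10-00
  m21: 1-10- ←essential
  m26: 11-10 ←essential
  m28: -110-,1-10-,111-0
  m29: -110-,1-10-
  m30: 11-10,111-0
Essential: 0--11, 000--, 1-10-, 11-10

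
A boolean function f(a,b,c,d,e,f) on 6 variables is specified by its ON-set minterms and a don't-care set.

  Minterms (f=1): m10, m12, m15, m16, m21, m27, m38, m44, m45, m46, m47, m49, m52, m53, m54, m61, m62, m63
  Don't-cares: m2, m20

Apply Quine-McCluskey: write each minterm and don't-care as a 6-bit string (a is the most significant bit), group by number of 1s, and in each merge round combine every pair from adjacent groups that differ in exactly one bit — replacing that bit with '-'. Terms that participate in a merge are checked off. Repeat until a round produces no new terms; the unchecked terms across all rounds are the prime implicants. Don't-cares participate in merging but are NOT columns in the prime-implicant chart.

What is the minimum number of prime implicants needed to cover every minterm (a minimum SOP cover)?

9

[col 0] 000010*, 001010*, 001100*, 001111*, 010000*, 010100*, 010101*, 011011, 100110*, 101100*, 101101*, 101110*, 101111*, 110001*, 110100*, 110101*, 110110*, 111101*, 111110*, 111111*
[col 1] -01100, -01111, -10100*, -10101*, 00-010, 010-00, 01010-*, 1-0110*, 1-1101*, 1-1110*, 1-1111*, 10-110*, 1011-0*, 1011-1*, 10110-*, 10111-*, 11-101, 11-110*, 110-01, 1101-0, 11010-*, 1111-1*, 11111-*
[col 2] -1010-, 1--110, 1-11-1, 1-111-, 1011--
Prime implicants: -01100, -01111, -1010-, 00-010, 010-00, 011011, 1--110, 1-11-1, 1-111-, 1011--, 11-101, 110-01, 1101-0
PI chart (minterm → PIs covering it):
  10 | 00-010  (sole → essential)
  12 | -01100  (sole → essential)
  15 | -01111  (sole → essential)
  16 | 010-00  (sole → essential)
  21 | -1010-  (sole → essential)
  27 | 011011  (sole → essential)
  38 | 1--110  (sole → essential)
  44 | -01100,1011--
  45 | 1-11-1,1011--
  46 | 1--110,1-111-,1011--
  47 | -01111,1-11-1,1-111-,1011--
  49 | 110-01  (sole → essential)
  52 | -1010-,1101-0
  53 | -1010-,11-101,110-01
  54 | 1--110,1101-0
  61 | 1-11-1,11-101
  62 | 1--110,1-111-
  63 | 1-11-1,1-111-
Essential prime implicants: -01100, -01111, -1010-, 00-010, 010-00, 011011, 1--110, 110-01
Petrick residual → 1-11-1
Minimum SOP uses 9 PIs: b'cde'f' + b'cdef + bc'de' + a'b'd'ef' + a'bc'e'f' + a'bcd'ef + adef' + acdf + abc'e'f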